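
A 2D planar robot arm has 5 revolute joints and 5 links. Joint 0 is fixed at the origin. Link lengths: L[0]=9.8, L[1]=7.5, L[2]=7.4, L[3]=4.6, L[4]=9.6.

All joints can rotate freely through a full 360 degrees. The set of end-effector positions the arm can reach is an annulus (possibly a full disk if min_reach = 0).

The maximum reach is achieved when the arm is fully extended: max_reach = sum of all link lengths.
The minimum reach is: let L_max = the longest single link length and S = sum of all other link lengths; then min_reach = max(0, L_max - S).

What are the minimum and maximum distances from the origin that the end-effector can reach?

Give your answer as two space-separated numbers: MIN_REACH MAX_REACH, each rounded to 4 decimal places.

Answer: 0.0000 38.9000

Derivation:
Link lengths: [9.8, 7.5, 7.4, 4.6, 9.6]
max_reach = 9.8 + 7.5 + 7.4 + 4.6 + 9.6 = 38.9
L_max = max([9.8, 7.5, 7.4, 4.6, 9.6]) = 9.8
S (sum of others) = 38.9 - 9.8 = 29.1
min_reach = max(0, 9.8 - 29.1) = max(0, -19.3) = 0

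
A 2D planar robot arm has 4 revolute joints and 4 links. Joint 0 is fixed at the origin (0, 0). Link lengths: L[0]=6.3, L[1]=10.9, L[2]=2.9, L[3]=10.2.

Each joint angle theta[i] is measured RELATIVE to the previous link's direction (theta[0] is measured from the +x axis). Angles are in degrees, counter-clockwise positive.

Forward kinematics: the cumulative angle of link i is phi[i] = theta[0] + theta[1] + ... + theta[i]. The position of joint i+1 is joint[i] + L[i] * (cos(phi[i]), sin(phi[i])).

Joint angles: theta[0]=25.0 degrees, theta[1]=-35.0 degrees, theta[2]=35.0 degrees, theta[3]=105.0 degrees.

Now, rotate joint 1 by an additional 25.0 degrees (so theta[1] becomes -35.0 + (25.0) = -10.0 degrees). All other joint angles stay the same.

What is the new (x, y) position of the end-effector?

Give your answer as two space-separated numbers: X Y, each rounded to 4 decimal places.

joint[0] = (0.0000, 0.0000)  (base)
link 0: phi[0] = 25 = 25 deg
  cos(25 deg) = 0.9063, sin(25 deg) = 0.4226
  joint[1] = (0.0000, 0.0000) + 6.3 * (0.9063, 0.4226) = (0.0000 + 5.7097, 0.0000 + 2.6625) = (5.7097, 2.6625)
link 1: phi[1] = 25 + -10 = 15 deg
  cos(15 deg) = 0.9659, sin(15 deg) = 0.2588
  joint[2] = (5.7097, 2.6625) + 10.9 * (0.9659, 0.2588) = (5.7097 + 10.5286, 2.6625 + 2.8211) = (16.2383, 5.4836)
link 2: phi[2] = 25 + -10 + 35 = 50 deg
  cos(50 deg) = 0.6428, sin(50 deg) = 0.7660
  joint[3] = (16.2383, 5.4836) + 2.9 * (0.6428, 0.7660) = (16.2383 + 1.8641, 5.4836 + 2.2215) = (18.1024, 7.7052)
link 3: phi[3] = 25 + -10 + 35 + 105 = 155 deg
  cos(155 deg) = -0.9063, sin(155 deg) = 0.4226
  joint[4] = (18.1024, 7.7052) + 10.2 * (-0.9063, 0.4226) = (18.1024 + -9.2443, 7.7052 + 4.3107) = (8.8581, 12.0159)
End effector: (8.8581, 12.0159)

Answer: 8.8581 12.0159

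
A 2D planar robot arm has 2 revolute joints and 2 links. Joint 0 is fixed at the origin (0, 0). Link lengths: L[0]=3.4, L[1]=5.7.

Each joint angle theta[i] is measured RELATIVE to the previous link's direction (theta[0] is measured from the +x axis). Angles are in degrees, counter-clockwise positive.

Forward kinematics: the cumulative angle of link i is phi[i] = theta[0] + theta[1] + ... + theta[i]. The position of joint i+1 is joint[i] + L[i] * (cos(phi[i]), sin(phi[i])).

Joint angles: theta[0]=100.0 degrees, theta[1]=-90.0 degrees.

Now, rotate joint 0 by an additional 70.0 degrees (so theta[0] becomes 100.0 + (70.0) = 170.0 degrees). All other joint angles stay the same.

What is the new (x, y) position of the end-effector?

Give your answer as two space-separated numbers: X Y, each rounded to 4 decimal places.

joint[0] = (0.0000, 0.0000)  (base)
link 0: phi[0] = 170 = 170 deg
  cos(170 deg) = -0.9848, sin(170 deg) = 0.1736
  joint[1] = (0.0000, 0.0000) + 3.4 * (-0.9848, 0.1736) = (0.0000 + -3.3483, 0.0000 + 0.5904) = (-3.3483, 0.5904)
link 1: phi[1] = 170 + -90 = 80 deg
  cos(80 deg) = 0.1736, sin(80 deg) = 0.9848
  joint[2] = (-3.3483, 0.5904) + 5.7 * (0.1736, 0.9848) = (-3.3483 + 0.9898, 0.5904 + 5.6134) = (-2.3586, 6.2038)
End effector: (-2.3586, 6.2038)

Answer: -2.3586 6.2038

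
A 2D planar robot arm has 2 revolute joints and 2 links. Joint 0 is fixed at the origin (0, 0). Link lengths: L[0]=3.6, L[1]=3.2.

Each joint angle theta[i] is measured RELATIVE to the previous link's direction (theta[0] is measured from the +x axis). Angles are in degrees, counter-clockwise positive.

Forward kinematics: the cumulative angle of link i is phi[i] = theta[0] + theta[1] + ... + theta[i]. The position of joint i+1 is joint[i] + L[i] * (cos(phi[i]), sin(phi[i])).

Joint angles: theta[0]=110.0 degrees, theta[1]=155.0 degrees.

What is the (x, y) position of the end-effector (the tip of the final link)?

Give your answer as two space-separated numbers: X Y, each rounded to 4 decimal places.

Answer: -1.5102 0.1951

Derivation:
joint[0] = (0.0000, 0.0000)  (base)
link 0: phi[0] = 110 = 110 deg
  cos(110 deg) = -0.3420, sin(110 deg) = 0.9397
  joint[1] = (0.0000, 0.0000) + 3.6 * (-0.3420, 0.9397) = (0.0000 + -1.2313, 0.0000 + 3.3829) = (-1.2313, 3.3829)
link 1: phi[1] = 110 + 155 = 265 deg
  cos(265 deg) = -0.0872, sin(265 deg) = -0.9962
  joint[2] = (-1.2313, 3.3829) + 3.2 * (-0.0872, -0.9962) = (-1.2313 + -0.2789, 3.3829 + -3.1878) = (-1.5102, 0.1951)
End effector: (-1.5102, 0.1951)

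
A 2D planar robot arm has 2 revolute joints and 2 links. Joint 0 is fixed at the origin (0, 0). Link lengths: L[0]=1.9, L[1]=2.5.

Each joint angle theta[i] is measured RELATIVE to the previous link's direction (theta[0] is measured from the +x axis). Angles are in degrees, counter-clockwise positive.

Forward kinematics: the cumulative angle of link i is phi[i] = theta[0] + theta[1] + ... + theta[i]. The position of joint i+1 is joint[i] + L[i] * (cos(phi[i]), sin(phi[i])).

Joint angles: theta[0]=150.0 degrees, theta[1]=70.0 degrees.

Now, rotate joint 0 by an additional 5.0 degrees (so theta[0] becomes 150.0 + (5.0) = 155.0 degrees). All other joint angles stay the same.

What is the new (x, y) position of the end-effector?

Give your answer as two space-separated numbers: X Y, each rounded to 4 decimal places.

joint[0] = (0.0000, 0.0000)  (base)
link 0: phi[0] = 155 = 155 deg
  cos(155 deg) = -0.9063, sin(155 deg) = 0.4226
  joint[1] = (0.0000, 0.0000) + 1.9 * (-0.9063, 0.4226) = (0.0000 + -1.7220, 0.0000 + 0.8030) = (-1.7220, 0.8030)
link 1: phi[1] = 155 + 70 = 225 deg
  cos(225 deg) = -0.7071, sin(225 deg) = -0.7071
  joint[2] = (-1.7220, 0.8030) + 2.5 * (-0.7071, -0.7071) = (-1.7220 + -1.7678, 0.8030 + -1.7678) = (-3.4898, -0.9648)
End effector: (-3.4898, -0.9648)

Answer: -3.4898 -0.9648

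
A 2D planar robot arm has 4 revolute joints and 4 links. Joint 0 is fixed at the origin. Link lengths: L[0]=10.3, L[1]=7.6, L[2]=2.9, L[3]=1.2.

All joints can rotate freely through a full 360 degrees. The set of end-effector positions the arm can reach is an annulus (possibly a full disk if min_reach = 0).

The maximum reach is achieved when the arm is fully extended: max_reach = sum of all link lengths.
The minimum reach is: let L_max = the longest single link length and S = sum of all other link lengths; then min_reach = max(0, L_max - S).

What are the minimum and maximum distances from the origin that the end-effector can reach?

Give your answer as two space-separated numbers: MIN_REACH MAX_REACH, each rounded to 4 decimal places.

Link lengths: [10.3, 7.6, 2.9, 1.2]
max_reach = 10.3 + 7.6 + 2.9 + 1.2 = 22
L_max = max([10.3, 7.6, 2.9, 1.2]) = 10.3
S (sum of others) = 22 - 10.3 = 11.7
min_reach = max(0, 10.3 - 11.7) = max(0, -1.4) = 0

Answer: 0.0000 22.0000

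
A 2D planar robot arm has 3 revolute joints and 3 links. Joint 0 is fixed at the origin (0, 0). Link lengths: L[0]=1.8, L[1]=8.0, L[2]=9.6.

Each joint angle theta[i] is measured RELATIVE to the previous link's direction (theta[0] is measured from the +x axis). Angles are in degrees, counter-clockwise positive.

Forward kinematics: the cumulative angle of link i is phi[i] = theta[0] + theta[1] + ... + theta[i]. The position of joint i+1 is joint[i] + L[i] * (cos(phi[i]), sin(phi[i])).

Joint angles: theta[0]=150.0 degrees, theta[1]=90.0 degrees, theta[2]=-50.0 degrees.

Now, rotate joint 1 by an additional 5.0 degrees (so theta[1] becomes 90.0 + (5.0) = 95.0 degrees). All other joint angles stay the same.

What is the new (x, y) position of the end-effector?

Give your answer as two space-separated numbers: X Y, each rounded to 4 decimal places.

Answer: -14.2127 -8.8351

Derivation:
joint[0] = (0.0000, 0.0000)  (base)
link 0: phi[0] = 150 = 150 deg
  cos(150 deg) = -0.8660, sin(150 deg) = 0.5000
  joint[1] = (0.0000, 0.0000) + 1.8 * (-0.8660, 0.5000) = (0.0000 + -1.5588, 0.0000 + 0.9000) = (-1.5588, 0.9000)
link 1: phi[1] = 150 + 95 = 245 deg
  cos(245 deg) = -0.4226, sin(245 deg) = -0.9063
  joint[2] = (-1.5588, 0.9000) + 8 * (-0.4226, -0.9063) = (-1.5588 + -3.3809, 0.9000 + -7.2505) = (-4.9398, -6.3505)
link 2: phi[2] = 150 + 95 + -50 = 195 deg
  cos(195 deg) = -0.9659, sin(195 deg) = -0.2588
  joint[3] = (-4.9398, -6.3505) + 9.6 * (-0.9659, -0.2588) = (-4.9398 + -9.2729, -6.3505 + -2.4847) = (-14.2127, -8.8351)
End effector: (-14.2127, -8.8351)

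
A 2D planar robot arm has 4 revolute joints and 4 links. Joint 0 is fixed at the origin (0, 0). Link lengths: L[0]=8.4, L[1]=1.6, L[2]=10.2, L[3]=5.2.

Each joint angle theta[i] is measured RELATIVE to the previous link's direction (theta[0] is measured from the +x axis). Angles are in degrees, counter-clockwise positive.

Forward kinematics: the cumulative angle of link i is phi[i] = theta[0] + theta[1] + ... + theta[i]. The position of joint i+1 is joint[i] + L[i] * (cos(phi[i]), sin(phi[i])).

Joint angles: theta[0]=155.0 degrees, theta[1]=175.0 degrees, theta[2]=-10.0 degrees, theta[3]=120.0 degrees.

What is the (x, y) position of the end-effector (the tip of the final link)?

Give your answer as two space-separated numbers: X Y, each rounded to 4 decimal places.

Answer: 2.4893 1.3146

Derivation:
joint[0] = (0.0000, 0.0000)  (base)
link 0: phi[0] = 155 = 155 deg
  cos(155 deg) = -0.9063, sin(155 deg) = 0.4226
  joint[1] = (0.0000, 0.0000) + 8.4 * (-0.9063, 0.4226) = (0.0000 + -7.6130, 0.0000 + 3.5500) = (-7.6130, 3.5500)
link 1: phi[1] = 155 + 175 = 330 deg
  cos(330 deg) = 0.8660, sin(330 deg) = -0.5000
  joint[2] = (-7.6130, 3.5500) + 1.6 * (0.8660, -0.5000) = (-7.6130 + 1.3856, 3.5500 + -0.8000) = (-6.2273, 2.7500)
link 2: phi[2] = 155 + 175 + -10 = 320 deg
  cos(320 deg) = 0.7660, sin(320 deg) = -0.6428
  joint[3] = (-6.2273, 2.7500) + 10.2 * (0.7660, -0.6428) = (-6.2273 + 7.8137, 2.7500 + -6.5564) = (1.5863, -3.8064)
link 3: phi[3] = 155 + 175 + -10 + 120 = 440 deg
  cos(440 deg) = 0.1736, sin(440 deg) = 0.9848
  joint[4] = (1.5863, -3.8064) + 5.2 * (0.1736, 0.9848) = (1.5863 + 0.9030, -3.8064 + 5.1210) = (2.4893, 1.3146)
End effector: (2.4893, 1.3146)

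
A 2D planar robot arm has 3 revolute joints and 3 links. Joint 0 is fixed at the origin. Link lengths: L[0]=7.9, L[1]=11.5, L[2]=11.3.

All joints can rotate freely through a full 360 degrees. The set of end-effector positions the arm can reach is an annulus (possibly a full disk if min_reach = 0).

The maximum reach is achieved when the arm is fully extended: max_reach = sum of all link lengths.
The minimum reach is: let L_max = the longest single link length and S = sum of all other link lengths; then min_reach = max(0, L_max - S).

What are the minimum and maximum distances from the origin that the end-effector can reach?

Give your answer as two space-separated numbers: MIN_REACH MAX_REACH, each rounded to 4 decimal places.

Answer: 0.0000 30.7000

Derivation:
Link lengths: [7.9, 11.5, 11.3]
max_reach = 7.9 + 11.5 + 11.3 = 30.7
L_max = max([7.9, 11.5, 11.3]) = 11.5
S (sum of others) = 30.7 - 11.5 = 19.2
min_reach = max(0, 11.5 - 19.2) = max(0, -7.7) = 0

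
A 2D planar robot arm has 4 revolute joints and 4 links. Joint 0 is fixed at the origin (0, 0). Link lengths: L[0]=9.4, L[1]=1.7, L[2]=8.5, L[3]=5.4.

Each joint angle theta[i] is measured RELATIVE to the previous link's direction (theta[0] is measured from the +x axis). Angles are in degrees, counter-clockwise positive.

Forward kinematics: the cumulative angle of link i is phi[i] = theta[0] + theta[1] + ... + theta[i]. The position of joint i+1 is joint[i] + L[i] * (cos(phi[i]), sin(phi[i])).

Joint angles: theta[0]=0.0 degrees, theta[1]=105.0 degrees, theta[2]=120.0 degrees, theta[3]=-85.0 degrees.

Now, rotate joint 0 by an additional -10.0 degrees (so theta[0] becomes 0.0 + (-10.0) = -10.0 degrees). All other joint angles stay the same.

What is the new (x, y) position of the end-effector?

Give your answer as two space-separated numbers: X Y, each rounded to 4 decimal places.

joint[0] = (0.0000, 0.0000)  (base)
link 0: phi[0] = -10 = -10 deg
  cos(-10 deg) = 0.9848, sin(-10 deg) = -0.1736
  joint[1] = (0.0000, 0.0000) + 9.4 * (0.9848, -0.1736) = (0.0000 + 9.2572, 0.0000 + -1.6323) = (9.2572, -1.6323)
link 1: phi[1] = -10 + 105 = 95 deg
  cos(95 deg) = -0.0872, sin(95 deg) = 0.9962
  joint[2] = (9.2572, -1.6323) + 1.7 * (-0.0872, 0.9962) = (9.2572 + -0.1482, -1.6323 + 1.6935) = (9.1090, 0.0612)
link 2: phi[2] = -10 + 105 + 120 = 215 deg
  cos(215 deg) = -0.8192, sin(215 deg) = -0.5736
  joint[3] = (9.1090, 0.0612) + 8.5 * (-0.8192, -0.5736) = (9.1090 + -6.9628, 0.0612 + -4.8754) = (2.1462, -4.8142)
link 3: phi[3] = -10 + 105 + 120 + -85 = 130 deg
  cos(130 deg) = -0.6428, sin(130 deg) = 0.7660
  joint[4] = (2.1462, -4.8142) + 5.4 * (-0.6428, 0.7660) = (2.1462 + -3.4711, -4.8142 + 4.1366) = (-1.3248, -0.6775)
End effector: (-1.3248, -0.6775)

Answer: -1.3248 -0.6775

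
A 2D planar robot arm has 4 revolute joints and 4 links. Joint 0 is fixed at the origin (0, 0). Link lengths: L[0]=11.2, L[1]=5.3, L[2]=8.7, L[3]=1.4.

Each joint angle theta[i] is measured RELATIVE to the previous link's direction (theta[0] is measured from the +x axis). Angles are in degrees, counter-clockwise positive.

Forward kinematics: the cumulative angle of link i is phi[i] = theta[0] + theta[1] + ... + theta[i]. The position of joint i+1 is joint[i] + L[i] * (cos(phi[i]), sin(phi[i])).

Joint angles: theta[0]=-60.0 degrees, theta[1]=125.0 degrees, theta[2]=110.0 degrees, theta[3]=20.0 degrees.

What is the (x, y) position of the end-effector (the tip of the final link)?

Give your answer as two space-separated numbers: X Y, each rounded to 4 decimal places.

Answer: -2.1793 -4.5001

Derivation:
joint[0] = (0.0000, 0.0000)  (base)
link 0: phi[0] = -60 = -60 deg
  cos(-60 deg) = 0.5000, sin(-60 deg) = -0.8660
  joint[1] = (0.0000, 0.0000) + 11.2 * (0.5000, -0.8660) = (0.0000 + 5.6000, 0.0000 + -9.6995) = (5.6000, -9.6995)
link 1: phi[1] = -60 + 125 = 65 deg
  cos(65 deg) = 0.4226, sin(65 deg) = 0.9063
  joint[2] = (5.6000, -9.6995) + 5.3 * (0.4226, 0.9063) = (5.6000 + 2.2399, -9.6995 + 4.8034) = (7.8399, -4.8961)
link 2: phi[2] = -60 + 125 + 110 = 175 deg
  cos(175 deg) = -0.9962, sin(175 deg) = 0.0872
  joint[3] = (7.8399, -4.8961) + 8.7 * (-0.9962, 0.0872) = (7.8399 + -8.6669, -4.8961 + 0.7583) = (-0.8270, -4.1378)
link 3: phi[3] = -60 + 125 + 110 + 20 = 195 deg
  cos(195 deg) = -0.9659, sin(195 deg) = -0.2588
  joint[4] = (-0.8270, -4.1378) + 1.4 * (-0.9659, -0.2588) = (-0.8270 + -1.3523, -4.1378 + -0.3623) = (-2.1793, -4.5001)
End effector: (-2.1793, -4.5001)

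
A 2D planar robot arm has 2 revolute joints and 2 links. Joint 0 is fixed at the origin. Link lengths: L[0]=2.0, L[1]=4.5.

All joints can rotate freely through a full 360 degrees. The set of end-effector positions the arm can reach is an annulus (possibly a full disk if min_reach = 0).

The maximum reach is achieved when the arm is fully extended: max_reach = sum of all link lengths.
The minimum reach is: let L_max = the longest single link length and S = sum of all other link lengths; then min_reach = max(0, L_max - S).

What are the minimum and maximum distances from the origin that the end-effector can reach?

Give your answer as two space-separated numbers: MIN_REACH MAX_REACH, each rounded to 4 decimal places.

Answer: 2.5000 6.5000

Derivation:
Link lengths: [2.0, 4.5]
max_reach = 2 + 4.5 = 6.5
L_max = max([2.0, 4.5]) = 4.5
S (sum of others) = 6.5 - 4.5 = 2
min_reach = max(0, 4.5 - 2) = max(0, 2.5) = 2.5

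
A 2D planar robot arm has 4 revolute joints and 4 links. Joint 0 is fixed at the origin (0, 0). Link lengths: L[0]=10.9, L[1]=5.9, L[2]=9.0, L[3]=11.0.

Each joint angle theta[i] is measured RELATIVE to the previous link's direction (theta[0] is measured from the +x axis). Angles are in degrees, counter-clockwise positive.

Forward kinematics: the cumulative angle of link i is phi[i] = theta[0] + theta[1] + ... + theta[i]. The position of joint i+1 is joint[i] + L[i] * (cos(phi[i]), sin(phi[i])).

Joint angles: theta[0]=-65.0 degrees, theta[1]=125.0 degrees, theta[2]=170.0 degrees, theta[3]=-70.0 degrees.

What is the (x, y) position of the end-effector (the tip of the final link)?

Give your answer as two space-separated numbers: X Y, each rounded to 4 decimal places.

joint[0] = (0.0000, 0.0000)  (base)
link 0: phi[0] = -65 = -65 deg
  cos(-65 deg) = 0.4226, sin(-65 deg) = -0.9063
  joint[1] = (0.0000, 0.0000) + 10.9 * (0.4226, -0.9063) = (0.0000 + 4.6065, 0.0000 + -9.8788) = (4.6065, -9.8788)
link 1: phi[1] = -65 + 125 = 60 deg
  cos(60 deg) = 0.5000, sin(60 deg) = 0.8660
  joint[2] = (4.6065, -9.8788) + 5.9 * (0.5000, 0.8660) = (4.6065 + 2.9500, -9.8788 + 5.1095) = (7.5565, -4.7692)
link 2: phi[2] = -65 + 125 + 170 = 230 deg
  cos(230 deg) = -0.6428, sin(230 deg) = -0.7660
  joint[3] = (7.5565, -4.7692) + 9 * (-0.6428, -0.7660) = (7.5565 + -5.7851, -4.7692 + -6.8944) = (1.7715, -11.6636)
link 3: phi[3] = -65 + 125 + 170 + -70 = 160 deg
  cos(160 deg) = -0.9397, sin(160 deg) = 0.3420
  joint[4] = (1.7715, -11.6636) + 11 * (-0.9397, 0.3420) = (1.7715 + -10.3366, -11.6636 + 3.7622) = (-8.5652, -7.9014)
End effector: (-8.5652, -7.9014)

Answer: -8.5652 -7.9014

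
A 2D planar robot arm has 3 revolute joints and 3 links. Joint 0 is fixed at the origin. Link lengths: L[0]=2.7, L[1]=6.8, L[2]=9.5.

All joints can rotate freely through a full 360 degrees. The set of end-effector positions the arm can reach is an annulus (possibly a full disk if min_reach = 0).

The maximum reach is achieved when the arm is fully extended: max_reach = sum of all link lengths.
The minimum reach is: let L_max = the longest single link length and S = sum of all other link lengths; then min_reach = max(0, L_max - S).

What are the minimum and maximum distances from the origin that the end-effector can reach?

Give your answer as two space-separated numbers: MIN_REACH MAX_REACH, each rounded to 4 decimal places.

Answer: 0.0000 19.0000

Derivation:
Link lengths: [2.7, 6.8, 9.5]
max_reach = 2.7 + 6.8 + 9.5 = 19
L_max = max([2.7, 6.8, 9.5]) = 9.5
S (sum of others) = 19 - 9.5 = 9.5
min_reach = max(0, 9.5 - 9.5) = max(0, 0) = 0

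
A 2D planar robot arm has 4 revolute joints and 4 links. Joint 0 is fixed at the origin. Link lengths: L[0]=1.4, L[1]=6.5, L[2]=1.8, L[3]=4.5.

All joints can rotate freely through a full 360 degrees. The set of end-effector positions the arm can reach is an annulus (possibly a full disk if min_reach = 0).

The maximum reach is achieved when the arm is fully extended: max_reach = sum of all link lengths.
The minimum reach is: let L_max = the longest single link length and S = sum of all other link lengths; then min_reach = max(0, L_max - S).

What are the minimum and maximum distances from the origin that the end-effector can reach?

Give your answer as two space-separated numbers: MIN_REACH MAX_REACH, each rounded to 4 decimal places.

Link lengths: [1.4, 6.5, 1.8, 4.5]
max_reach = 1.4 + 6.5 + 1.8 + 4.5 = 14.2
L_max = max([1.4, 6.5, 1.8, 4.5]) = 6.5
S (sum of others) = 14.2 - 6.5 = 7.7
min_reach = max(0, 6.5 - 7.7) = max(0, -1.2) = 0

Answer: 0.0000 14.2000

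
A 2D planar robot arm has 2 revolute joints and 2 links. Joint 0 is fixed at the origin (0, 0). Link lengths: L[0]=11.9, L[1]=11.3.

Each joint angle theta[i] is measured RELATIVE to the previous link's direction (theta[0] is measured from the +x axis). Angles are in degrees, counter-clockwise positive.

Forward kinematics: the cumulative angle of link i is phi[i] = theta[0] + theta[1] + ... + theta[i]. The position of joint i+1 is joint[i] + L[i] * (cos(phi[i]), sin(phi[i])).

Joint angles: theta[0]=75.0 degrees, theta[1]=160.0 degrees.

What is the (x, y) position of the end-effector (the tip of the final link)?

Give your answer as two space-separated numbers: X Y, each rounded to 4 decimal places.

Answer: -3.4015 2.2381

Derivation:
joint[0] = (0.0000, 0.0000)  (base)
link 0: phi[0] = 75 = 75 deg
  cos(75 deg) = 0.2588, sin(75 deg) = 0.9659
  joint[1] = (0.0000, 0.0000) + 11.9 * (0.2588, 0.9659) = (0.0000 + 3.0799, 0.0000 + 11.4945) = (3.0799, 11.4945)
link 1: phi[1] = 75 + 160 = 235 deg
  cos(235 deg) = -0.5736, sin(235 deg) = -0.8192
  joint[2] = (3.0799, 11.4945) + 11.3 * (-0.5736, -0.8192) = (3.0799 + -6.4814, 11.4945 + -9.2564) = (-3.4015, 2.2381)
End effector: (-3.4015, 2.2381)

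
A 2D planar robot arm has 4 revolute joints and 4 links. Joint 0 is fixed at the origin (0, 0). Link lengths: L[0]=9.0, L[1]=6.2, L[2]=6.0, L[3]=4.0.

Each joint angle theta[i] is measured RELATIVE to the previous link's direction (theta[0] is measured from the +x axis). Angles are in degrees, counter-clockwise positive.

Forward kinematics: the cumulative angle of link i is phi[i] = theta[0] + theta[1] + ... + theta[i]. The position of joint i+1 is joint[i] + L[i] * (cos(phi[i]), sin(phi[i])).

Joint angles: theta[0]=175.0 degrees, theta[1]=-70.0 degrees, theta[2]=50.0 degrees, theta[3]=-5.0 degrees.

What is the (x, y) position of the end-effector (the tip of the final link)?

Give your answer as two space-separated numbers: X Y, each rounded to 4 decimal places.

Answer: -19.4724 11.3089

Derivation:
joint[0] = (0.0000, 0.0000)  (base)
link 0: phi[0] = 175 = 175 deg
  cos(175 deg) = -0.9962, sin(175 deg) = 0.0872
  joint[1] = (0.0000, 0.0000) + 9 * (-0.9962, 0.0872) = (0.0000 + -8.9658, 0.0000 + 0.7844) = (-8.9658, 0.7844)
link 1: phi[1] = 175 + -70 = 105 deg
  cos(105 deg) = -0.2588, sin(105 deg) = 0.9659
  joint[2] = (-8.9658, 0.7844) + 6.2 * (-0.2588, 0.9659) = (-8.9658 + -1.6047, 0.7844 + 5.9887) = (-10.5704, 6.7731)
link 2: phi[2] = 175 + -70 + 50 = 155 deg
  cos(155 deg) = -0.9063, sin(155 deg) = 0.4226
  joint[3] = (-10.5704, 6.7731) + 6 * (-0.9063, 0.4226) = (-10.5704 + -5.4378, 6.7731 + 2.5357) = (-16.0083, 9.3089)
link 3: phi[3] = 175 + -70 + 50 + -5 = 150 deg
  cos(150 deg) = -0.8660, sin(150 deg) = 0.5000
  joint[4] = (-16.0083, 9.3089) + 4 * (-0.8660, 0.5000) = (-16.0083 + -3.4641, 9.3089 + 2.0000) = (-19.4724, 11.3089)
End effector: (-19.4724, 11.3089)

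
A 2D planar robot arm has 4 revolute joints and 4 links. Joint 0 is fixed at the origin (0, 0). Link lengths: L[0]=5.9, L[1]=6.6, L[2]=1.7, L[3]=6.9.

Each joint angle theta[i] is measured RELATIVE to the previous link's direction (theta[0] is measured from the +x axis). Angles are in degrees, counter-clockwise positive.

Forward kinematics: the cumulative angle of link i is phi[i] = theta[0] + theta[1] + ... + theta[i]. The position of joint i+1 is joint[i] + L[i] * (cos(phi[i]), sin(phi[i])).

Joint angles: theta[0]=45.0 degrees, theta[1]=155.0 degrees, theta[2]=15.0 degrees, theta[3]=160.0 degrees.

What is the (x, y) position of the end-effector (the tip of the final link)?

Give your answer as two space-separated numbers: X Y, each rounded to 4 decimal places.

Answer: 3.2423 2.7254

Derivation:
joint[0] = (0.0000, 0.0000)  (base)
link 0: phi[0] = 45 = 45 deg
  cos(45 deg) = 0.7071, sin(45 deg) = 0.7071
  joint[1] = (0.0000, 0.0000) + 5.9 * (0.7071, 0.7071) = (0.0000 + 4.1719, 0.0000 + 4.1719) = (4.1719, 4.1719)
link 1: phi[1] = 45 + 155 = 200 deg
  cos(200 deg) = -0.9397, sin(200 deg) = -0.3420
  joint[2] = (4.1719, 4.1719) + 6.6 * (-0.9397, -0.3420) = (4.1719 + -6.2020, 4.1719 + -2.2573) = (-2.0300, 1.9146)
link 2: phi[2] = 45 + 155 + 15 = 215 deg
  cos(215 deg) = -0.8192, sin(215 deg) = -0.5736
  joint[3] = (-2.0300, 1.9146) + 1.7 * (-0.8192, -0.5736) = (-2.0300 + -1.3926, 1.9146 + -0.9751) = (-3.4226, 0.9395)
link 3: phi[3] = 45 + 155 + 15 + 160 = 375 deg
  cos(375 deg) = 0.9659, sin(375 deg) = 0.2588
  joint[4] = (-3.4226, 0.9395) + 6.9 * (0.9659, 0.2588) = (-3.4226 + 6.6649, 0.9395 + 1.7859) = (3.2423, 2.7254)
End effector: (3.2423, 2.7254)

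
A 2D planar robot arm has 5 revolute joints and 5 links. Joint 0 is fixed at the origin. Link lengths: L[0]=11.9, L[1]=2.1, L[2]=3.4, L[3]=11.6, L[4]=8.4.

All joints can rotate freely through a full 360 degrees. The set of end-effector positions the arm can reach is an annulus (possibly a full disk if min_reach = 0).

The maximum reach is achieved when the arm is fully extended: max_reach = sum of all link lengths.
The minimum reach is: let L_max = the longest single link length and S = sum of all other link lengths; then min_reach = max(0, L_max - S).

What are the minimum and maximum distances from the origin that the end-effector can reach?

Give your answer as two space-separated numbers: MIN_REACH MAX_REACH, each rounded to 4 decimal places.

Answer: 0.0000 37.4000

Derivation:
Link lengths: [11.9, 2.1, 3.4, 11.6, 8.4]
max_reach = 11.9 + 2.1 + 3.4 + 11.6 + 8.4 = 37.4
L_max = max([11.9, 2.1, 3.4, 11.6, 8.4]) = 11.9
S (sum of others) = 37.4 - 11.9 = 25.5
min_reach = max(0, 11.9 - 25.5) = max(0, -13.6) = 0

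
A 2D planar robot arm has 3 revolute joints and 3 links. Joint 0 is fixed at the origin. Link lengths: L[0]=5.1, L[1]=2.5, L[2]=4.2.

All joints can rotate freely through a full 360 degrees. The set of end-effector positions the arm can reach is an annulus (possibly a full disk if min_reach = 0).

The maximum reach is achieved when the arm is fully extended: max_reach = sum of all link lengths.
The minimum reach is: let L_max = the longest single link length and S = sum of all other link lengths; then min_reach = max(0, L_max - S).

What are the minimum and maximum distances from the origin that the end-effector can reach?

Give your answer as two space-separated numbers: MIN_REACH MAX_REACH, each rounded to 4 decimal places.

Link lengths: [5.1, 2.5, 4.2]
max_reach = 5.1 + 2.5 + 4.2 = 11.8
L_max = max([5.1, 2.5, 4.2]) = 5.1
S (sum of others) = 11.8 - 5.1 = 6.7
min_reach = max(0, 5.1 - 6.7) = max(0, -1.6) = 0

Answer: 0.0000 11.8000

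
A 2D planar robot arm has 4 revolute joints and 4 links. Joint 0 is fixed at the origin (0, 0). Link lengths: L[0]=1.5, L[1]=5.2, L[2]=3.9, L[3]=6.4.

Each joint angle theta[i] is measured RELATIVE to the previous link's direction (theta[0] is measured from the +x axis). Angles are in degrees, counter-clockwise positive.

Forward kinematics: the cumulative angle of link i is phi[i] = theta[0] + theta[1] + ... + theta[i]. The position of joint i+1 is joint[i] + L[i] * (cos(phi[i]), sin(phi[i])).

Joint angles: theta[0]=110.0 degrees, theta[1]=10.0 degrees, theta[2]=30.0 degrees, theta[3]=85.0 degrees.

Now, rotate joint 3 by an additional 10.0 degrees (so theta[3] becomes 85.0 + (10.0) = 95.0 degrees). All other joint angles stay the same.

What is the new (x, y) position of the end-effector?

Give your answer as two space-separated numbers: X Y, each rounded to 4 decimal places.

Answer: -9.1953 2.0625

Derivation:
joint[0] = (0.0000, 0.0000)  (base)
link 0: phi[0] = 110 = 110 deg
  cos(110 deg) = -0.3420, sin(110 deg) = 0.9397
  joint[1] = (0.0000, 0.0000) + 1.5 * (-0.3420, 0.9397) = (0.0000 + -0.5130, 0.0000 + 1.4095) = (-0.5130, 1.4095)
link 1: phi[1] = 110 + 10 = 120 deg
  cos(120 deg) = -0.5000, sin(120 deg) = 0.8660
  joint[2] = (-0.5130, 1.4095) + 5.2 * (-0.5000, 0.8660) = (-0.5130 + -2.6000, 1.4095 + 4.5033) = (-3.1130, 5.9129)
link 2: phi[2] = 110 + 10 + 30 = 150 deg
  cos(150 deg) = -0.8660, sin(150 deg) = 0.5000
  joint[3] = (-3.1130, 5.9129) + 3.9 * (-0.8660, 0.5000) = (-3.1130 + -3.3775, 5.9129 + 1.9500) = (-6.4905, 7.8629)
link 3: phi[3] = 110 + 10 + 30 + 95 = 245 deg
  cos(245 deg) = -0.4226, sin(245 deg) = -0.9063
  joint[4] = (-6.4905, 7.8629) + 6.4 * (-0.4226, -0.9063) = (-6.4905 + -2.7048, 7.8629 + -5.8004) = (-9.1953, 2.0625)
End effector: (-9.1953, 2.0625)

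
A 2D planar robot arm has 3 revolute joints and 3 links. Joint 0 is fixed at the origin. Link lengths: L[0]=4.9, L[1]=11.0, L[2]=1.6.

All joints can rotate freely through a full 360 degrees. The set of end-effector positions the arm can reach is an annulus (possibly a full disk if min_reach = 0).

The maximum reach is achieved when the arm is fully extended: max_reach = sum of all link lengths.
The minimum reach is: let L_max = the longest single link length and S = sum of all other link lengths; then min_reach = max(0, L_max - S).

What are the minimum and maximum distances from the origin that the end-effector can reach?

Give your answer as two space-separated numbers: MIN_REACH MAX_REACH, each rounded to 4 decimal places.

Answer: 4.5000 17.5000

Derivation:
Link lengths: [4.9, 11.0, 1.6]
max_reach = 4.9 + 11 + 1.6 = 17.5
L_max = max([4.9, 11.0, 1.6]) = 11
S (sum of others) = 17.5 - 11 = 6.5
min_reach = max(0, 11 - 6.5) = max(0, 4.5) = 4.5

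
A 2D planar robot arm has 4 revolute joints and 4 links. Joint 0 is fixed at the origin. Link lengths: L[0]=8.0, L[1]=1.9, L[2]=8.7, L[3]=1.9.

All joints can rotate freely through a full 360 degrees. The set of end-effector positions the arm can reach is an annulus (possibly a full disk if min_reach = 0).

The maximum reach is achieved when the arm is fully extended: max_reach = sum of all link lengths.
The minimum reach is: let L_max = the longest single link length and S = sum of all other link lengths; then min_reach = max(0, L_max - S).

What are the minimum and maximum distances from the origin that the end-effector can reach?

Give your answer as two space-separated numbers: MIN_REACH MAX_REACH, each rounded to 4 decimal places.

Link lengths: [8.0, 1.9, 8.7, 1.9]
max_reach = 8 + 1.9 + 8.7 + 1.9 = 20.5
L_max = max([8.0, 1.9, 8.7, 1.9]) = 8.7
S (sum of others) = 20.5 - 8.7 = 11.8
min_reach = max(0, 8.7 - 11.8) = max(0, -3.1) = 0

Answer: 0.0000 20.5000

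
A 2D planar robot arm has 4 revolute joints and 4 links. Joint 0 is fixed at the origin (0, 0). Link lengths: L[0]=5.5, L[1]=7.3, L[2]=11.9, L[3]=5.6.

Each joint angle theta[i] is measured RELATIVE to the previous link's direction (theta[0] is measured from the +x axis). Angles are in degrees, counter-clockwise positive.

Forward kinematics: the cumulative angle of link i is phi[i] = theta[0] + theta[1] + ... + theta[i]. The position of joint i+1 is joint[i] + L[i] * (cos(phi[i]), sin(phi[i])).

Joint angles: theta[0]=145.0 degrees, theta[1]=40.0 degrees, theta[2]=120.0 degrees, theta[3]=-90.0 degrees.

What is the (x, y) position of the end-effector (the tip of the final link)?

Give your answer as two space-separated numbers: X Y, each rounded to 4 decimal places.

Answer: -9.5392 -10.4415

Derivation:
joint[0] = (0.0000, 0.0000)  (base)
link 0: phi[0] = 145 = 145 deg
  cos(145 deg) = -0.8192, sin(145 deg) = 0.5736
  joint[1] = (0.0000, 0.0000) + 5.5 * (-0.8192, 0.5736) = (0.0000 + -4.5053, 0.0000 + 3.1547) = (-4.5053, 3.1547)
link 1: phi[1] = 145 + 40 = 185 deg
  cos(185 deg) = -0.9962, sin(185 deg) = -0.0872
  joint[2] = (-4.5053, 3.1547) + 7.3 * (-0.9962, -0.0872) = (-4.5053 + -7.2722, 3.1547 + -0.6362) = (-11.7776, 2.5184)
link 2: phi[2] = 145 + 40 + 120 = 305 deg
  cos(305 deg) = 0.5736, sin(305 deg) = -0.8192
  joint[3] = (-11.7776, 2.5184) + 11.9 * (0.5736, -0.8192) = (-11.7776 + 6.8256, 2.5184 + -9.7479) = (-4.9520, -7.2295)
link 3: phi[3] = 145 + 40 + 120 + -90 = 215 deg
  cos(215 deg) = -0.8192, sin(215 deg) = -0.5736
  joint[4] = (-4.9520, -7.2295) + 5.6 * (-0.8192, -0.5736) = (-4.9520 + -4.5873, -7.2295 + -3.2120) = (-9.5392, -10.4415)
End effector: (-9.5392, -10.4415)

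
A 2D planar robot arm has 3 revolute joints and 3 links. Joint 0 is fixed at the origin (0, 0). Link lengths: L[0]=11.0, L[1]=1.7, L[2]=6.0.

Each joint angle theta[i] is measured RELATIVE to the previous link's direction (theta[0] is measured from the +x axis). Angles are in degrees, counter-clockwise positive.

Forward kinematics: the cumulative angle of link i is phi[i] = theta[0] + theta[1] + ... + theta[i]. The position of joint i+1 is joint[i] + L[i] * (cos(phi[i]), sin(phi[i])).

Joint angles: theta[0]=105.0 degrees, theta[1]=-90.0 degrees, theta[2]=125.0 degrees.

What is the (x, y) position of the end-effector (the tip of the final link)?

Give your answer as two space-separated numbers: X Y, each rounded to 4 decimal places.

Answer: -5.8012 14.9219

Derivation:
joint[0] = (0.0000, 0.0000)  (base)
link 0: phi[0] = 105 = 105 deg
  cos(105 deg) = -0.2588, sin(105 deg) = 0.9659
  joint[1] = (0.0000, 0.0000) + 11 * (-0.2588, 0.9659) = (0.0000 + -2.8470, 0.0000 + 10.6252) = (-2.8470, 10.6252)
link 1: phi[1] = 105 + -90 = 15 deg
  cos(15 deg) = 0.9659, sin(15 deg) = 0.2588
  joint[2] = (-2.8470, 10.6252) + 1.7 * (0.9659, 0.2588) = (-2.8470 + 1.6421, 10.6252 + 0.4400) = (-1.2049, 11.0652)
link 2: phi[2] = 105 + -90 + 125 = 140 deg
  cos(140 deg) = -0.7660, sin(140 deg) = 0.6428
  joint[3] = (-1.2049, 11.0652) + 6 * (-0.7660, 0.6428) = (-1.2049 + -4.5963, 11.0652 + 3.8567) = (-5.8012, 14.9219)
End effector: (-5.8012, 14.9219)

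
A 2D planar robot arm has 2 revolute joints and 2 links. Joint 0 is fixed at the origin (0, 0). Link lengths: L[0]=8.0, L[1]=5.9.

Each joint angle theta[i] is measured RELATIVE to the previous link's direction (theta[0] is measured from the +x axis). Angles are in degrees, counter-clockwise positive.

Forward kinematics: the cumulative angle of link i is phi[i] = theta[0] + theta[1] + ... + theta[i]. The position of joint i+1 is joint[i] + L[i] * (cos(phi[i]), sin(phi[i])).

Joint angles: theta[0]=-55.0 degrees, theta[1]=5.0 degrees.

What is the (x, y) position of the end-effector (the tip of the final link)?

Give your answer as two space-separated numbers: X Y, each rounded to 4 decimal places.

Answer: 8.3811 -11.0729

Derivation:
joint[0] = (0.0000, 0.0000)  (base)
link 0: phi[0] = -55 = -55 deg
  cos(-55 deg) = 0.5736, sin(-55 deg) = -0.8192
  joint[1] = (0.0000, 0.0000) + 8 * (0.5736, -0.8192) = (0.0000 + 4.5886, 0.0000 + -6.5532) = (4.5886, -6.5532)
link 1: phi[1] = -55 + 5 = -50 deg
  cos(-50 deg) = 0.6428, sin(-50 deg) = -0.7660
  joint[2] = (4.5886, -6.5532) + 5.9 * (0.6428, -0.7660) = (4.5886 + 3.7924, -6.5532 + -4.5197) = (8.3811, -11.0729)
End effector: (8.3811, -11.0729)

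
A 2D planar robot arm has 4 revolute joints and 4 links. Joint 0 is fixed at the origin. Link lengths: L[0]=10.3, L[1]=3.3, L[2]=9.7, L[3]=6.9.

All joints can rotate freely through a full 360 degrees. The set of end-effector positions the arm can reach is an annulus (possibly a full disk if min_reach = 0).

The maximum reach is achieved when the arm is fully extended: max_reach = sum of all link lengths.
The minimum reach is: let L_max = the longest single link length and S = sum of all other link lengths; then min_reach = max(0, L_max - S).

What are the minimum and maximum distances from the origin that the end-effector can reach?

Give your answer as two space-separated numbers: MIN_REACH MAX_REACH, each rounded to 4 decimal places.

Link lengths: [10.3, 3.3, 9.7, 6.9]
max_reach = 10.3 + 3.3 + 9.7 + 6.9 = 30.2
L_max = max([10.3, 3.3, 9.7, 6.9]) = 10.3
S (sum of others) = 30.2 - 10.3 = 19.9
min_reach = max(0, 10.3 - 19.9) = max(0, -9.6) = 0

Answer: 0.0000 30.2000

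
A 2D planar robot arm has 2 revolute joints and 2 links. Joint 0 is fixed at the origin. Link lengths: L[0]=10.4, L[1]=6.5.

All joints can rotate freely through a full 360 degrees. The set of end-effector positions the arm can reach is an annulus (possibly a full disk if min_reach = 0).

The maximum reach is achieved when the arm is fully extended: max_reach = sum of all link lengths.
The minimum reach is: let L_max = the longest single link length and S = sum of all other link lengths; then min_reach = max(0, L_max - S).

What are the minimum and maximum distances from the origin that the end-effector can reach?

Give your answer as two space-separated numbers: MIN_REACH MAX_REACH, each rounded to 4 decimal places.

Link lengths: [10.4, 6.5]
max_reach = 10.4 + 6.5 = 16.9
L_max = max([10.4, 6.5]) = 10.4
S (sum of others) = 16.9 - 10.4 = 6.5
min_reach = max(0, 10.4 - 6.5) = max(0, 3.9) = 3.9

Answer: 3.9000 16.9000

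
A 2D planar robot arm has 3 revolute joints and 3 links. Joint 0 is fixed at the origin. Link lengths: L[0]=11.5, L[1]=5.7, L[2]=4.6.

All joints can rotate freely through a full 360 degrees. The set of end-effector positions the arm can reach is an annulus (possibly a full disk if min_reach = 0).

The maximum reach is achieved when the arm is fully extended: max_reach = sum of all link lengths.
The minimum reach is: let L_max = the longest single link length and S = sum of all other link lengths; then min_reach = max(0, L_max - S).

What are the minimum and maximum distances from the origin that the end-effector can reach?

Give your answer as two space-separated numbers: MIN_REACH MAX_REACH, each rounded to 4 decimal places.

Answer: 1.2000 21.8000

Derivation:
Link lengths: [11.5, 5.7, 4.6]
max_reach = 11.5 + 5.7 + 4.6 = 21.8
L_max = max([11.5, 5.7, 4.6]) = 11.5
S (sum of others) = 21.8 - 11.5 = 10.3
min_reach = max(0, 11.5 - 10.3) = max(0, 1.2) = 1.2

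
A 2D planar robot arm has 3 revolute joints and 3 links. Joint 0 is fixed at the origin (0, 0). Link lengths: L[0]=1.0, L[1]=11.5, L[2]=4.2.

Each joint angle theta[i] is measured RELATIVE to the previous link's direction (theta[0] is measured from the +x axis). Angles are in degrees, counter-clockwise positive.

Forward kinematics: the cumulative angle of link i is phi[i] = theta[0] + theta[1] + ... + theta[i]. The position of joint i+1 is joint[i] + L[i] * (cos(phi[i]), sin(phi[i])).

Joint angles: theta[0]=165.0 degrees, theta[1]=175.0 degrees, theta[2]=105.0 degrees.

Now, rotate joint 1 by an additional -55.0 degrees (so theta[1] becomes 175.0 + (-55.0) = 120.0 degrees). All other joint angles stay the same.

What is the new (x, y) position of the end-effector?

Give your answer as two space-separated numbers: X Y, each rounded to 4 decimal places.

Answer: 5.6478 -8.7493

Derivation:
joint[0] = (0.0000, 0.0000)  (base)
link 0: phi[0] = 165 = 165 deg
  cos(165 deg) = -0.9659, sin(165 deg) = 0.2588
  joint[1] = (0.0000, 0.0000) + 1 * (-0.9659, 0.2588) = (0.0000 + -0.9659, 0.0000 + 0.2588) = (-0.9659, 0.2588)
link 1: phi[1] = 165 + 120 = 285 deg
  cos(285 deg) = 0.2588, sin(285 deg) = -0.9659
  joint[2] = (-0.9659, 0.2588) + 11.5 * (0.2588, -0.9659) = (-0.9659 + 2.9764, 0.2588 + -11.1081) = (2.0105, -10.8493)
link 2: phi[2] = 165 + 120 + 105 = 390 deg
  cos(390 deg) = 0.8660, sin(390 deg) = 0.5000
  joint[3] = (2.0105, -10.8493) + 4.2 * (0.8660, 0.5000) = (2.0105 + 3.6373, -10.8493 + 2.1000) = (5.6478, -8.7493)
End effector: (5.6478, -8.7493)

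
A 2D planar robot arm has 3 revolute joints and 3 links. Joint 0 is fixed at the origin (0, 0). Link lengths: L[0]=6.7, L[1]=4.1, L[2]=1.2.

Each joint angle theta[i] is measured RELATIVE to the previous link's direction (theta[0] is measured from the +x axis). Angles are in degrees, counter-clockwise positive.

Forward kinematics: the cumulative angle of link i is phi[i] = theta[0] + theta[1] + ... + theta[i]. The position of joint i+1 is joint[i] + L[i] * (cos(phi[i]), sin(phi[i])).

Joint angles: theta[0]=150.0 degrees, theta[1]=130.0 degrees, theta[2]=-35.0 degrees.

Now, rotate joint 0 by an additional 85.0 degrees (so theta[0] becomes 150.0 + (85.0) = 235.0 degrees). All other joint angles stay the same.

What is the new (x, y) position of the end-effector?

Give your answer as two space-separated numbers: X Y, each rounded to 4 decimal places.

Answer: 1.2807 -5.7310

Derivation:
joint[0] = (0.0000, 0.0000)  (base)
link 0: phi[0] = 235 = 235 deg
  cos(235 deg) = -0.5736, sin(235 deg) = -0.8192
  joint[1] = (0.0000, 0.0000) + 6.7 * (-0.5736, -0.8192) = (0.0000 + -3.8430, 0.0000 + -5.4883) = (-3.8430, -5.4883)
link 1: phi[1] = 235 + 130 = 365 deg
  cos(365 deg) = 0.9962, sin(365 deg) = 0.0872
  joint[2] = (-3.8430, -5.4883) + 4.1 * (0.9962, 0.0872) = (-3.8430 + 4.0844, -5.4883 + 0.3573) = (0.2414, -5.1310)
link 2: phi[2] = 235 + 130 + -35 = 330 deg
  cos(330 deg) = 0.8660, sin(330 deg) = -0.5000
  joint[3] = (0.2414, -5.1310) + 1.2 * (0.8660, -0.5000) = (0.2414 + 1.0392, -5.1310 + -0.6000) = (1.2807, -5.7310)
End effector: (1.2807, -5.7310)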